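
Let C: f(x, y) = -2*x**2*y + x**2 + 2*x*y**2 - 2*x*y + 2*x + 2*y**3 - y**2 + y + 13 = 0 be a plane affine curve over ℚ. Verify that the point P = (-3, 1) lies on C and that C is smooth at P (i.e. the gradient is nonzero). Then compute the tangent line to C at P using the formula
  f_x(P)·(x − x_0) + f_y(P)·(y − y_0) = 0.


Tangent line at P: 8*x - 19*y + 43 = 0.

Step 1: f(-3, 1) = 0, so P lies on C.
Step 2: partial derivatives
  f_x(x, y) = -4*x*y + 2*x + 2*y**2 - 2*y + 2, f_y(x, y) = -2*x**2 + 4*x*y - 2*x + 6*y**2 - 2*y + 1.
  f_x(P) = 8, f_y(P) = -19 (gradient nonzero, so P is smooth).
Step 3: tangent line at P: 8·(x − -3) + -19·(y − 1) = 0.
Expanding: 8*x - 19*y + 43 = 0.


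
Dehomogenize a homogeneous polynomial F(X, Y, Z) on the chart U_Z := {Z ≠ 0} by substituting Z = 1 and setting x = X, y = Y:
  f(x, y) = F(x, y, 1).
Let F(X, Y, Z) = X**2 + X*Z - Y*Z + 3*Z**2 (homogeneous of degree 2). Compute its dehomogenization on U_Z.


f(x, y) = x**2 + x - y + 3

On U_Z we set Z = 1. Each monomial c·X^i·Y^j·Z^k in F becomes c·x^i·y^j·1^k = c·x^i·y^j.
Substituting Z = 1: F(X, Y, 1) = x**2 + x - y + 3.
Note: deg(f) ≤ deg(F) = 2; strict inequality happens when F is divisible by Z (lost terms).


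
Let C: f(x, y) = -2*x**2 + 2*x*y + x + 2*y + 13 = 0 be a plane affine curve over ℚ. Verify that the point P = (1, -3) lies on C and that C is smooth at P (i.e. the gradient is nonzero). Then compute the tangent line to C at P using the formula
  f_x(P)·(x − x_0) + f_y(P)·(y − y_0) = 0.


Tangent line at P: -9*x + 4*y + 21 = 0.

Step 1: f(1, -3) = 0, so P lies on C.
Step 2: partial derivatives
  f_x(x, y) = -4*x + 2*y + 1, f_y(x, y) = 2*x + 2.
  f_x(P) = -9, f_y(P) = 4 (gradient nonzero, so P is smooth).
Step 3: tangent line at P: -9·(x − 1) + 4·(y − -3) = 0.
Expanding: -9*x + 4*y + 21 = 0.


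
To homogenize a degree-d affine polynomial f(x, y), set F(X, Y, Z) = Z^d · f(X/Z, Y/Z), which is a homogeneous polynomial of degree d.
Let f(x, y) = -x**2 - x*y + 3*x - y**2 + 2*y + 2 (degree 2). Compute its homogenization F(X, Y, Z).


F(X, Y, Z) = -X**2 - X*Y + 3*X*Z - Y**2 + 2*Y*Z + 2*Z**2

deg(f) = 2.
Substitute x = X/Z, y = Y/Z into f, then multiply by Z^2.
  monomial -1·x^2·y^0 ↦ -1·X^2·Y^0·Z^0.
  monomial -1·x^1·y^1 ↦ -1·X^1·Y^1·Z^0.
  monomial 3·x^1·y^0 ↦ 3·X^1·Y^0·Z^1.
  monomial -1·x^0·y^2 ↦ -1·X^0·Y^2·Z^0.
  monomial 2·x^0·y^1 ↦ 2·X^0·Y^1·Z^1.
  monomial 2·x^0·y^0 ↦ 2·X^0·Y^0·Z^2.
Collecting: F(X, Y, Z) = -X**2 - X*Y + 3*X*Z - Y**2 + 2*Y*Z + 2*Z**2.


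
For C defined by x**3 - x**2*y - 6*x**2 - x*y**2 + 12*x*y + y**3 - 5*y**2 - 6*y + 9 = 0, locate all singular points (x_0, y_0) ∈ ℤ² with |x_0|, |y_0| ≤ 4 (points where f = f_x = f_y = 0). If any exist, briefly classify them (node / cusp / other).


Singular points: {(3, 3)}; classification: cusp.

Compute partial derivatives:
  f_x = 3*x**2 - 2*x*y - 12*x - y**2 + 12*y.
  f_y = -x**2 - 2*x*y + 12*x + 3*y**2 - 10*y - 6.
Scan x_0 ∈ {−4, ..., 4}. For each x_0, f_y(x_0, y) is a polynomial in y; find its integer roots y ∈ {−4, ..., 4}, then test f_x and f at those candidates.
  x = -4: f_y(-4, y) = 3*y**2 - 2*y - 70; no integer root y with |y| ≤ 4.
  x = -3: f_y(-3, y) = 3*y**2 - 4*y - 51; no integer root y with |y| ≤ 4.
  x = -2: f_y(-2, y) = 3*y**2 - 6*y - 34; no integer root y with |y| ≤ 4.
  x = -1: f_y(-1, y) = 3*y**2 - 8*y - 19; no integer root y with |y| ≤ 4.
  x = 0: f_y(0, y) = 3*y**2 - 10*y - 6; no integer root y with |y| ≤ 4.
  x = 1: f_y(1, y) = 3*y**2 - 12*y + 5; no integer root y with |y| ≤ 4.
  x = 2: f_y(2, y) = 3*y**2 - 14*y + 14; no integer root y with |y| ≤ 4.
  x = 3: f_y(3, y) = 3*y**2 - 16*y + 21; vanishes at y ∈ {3}. (3, 3): f_x = 0, f = 0 — SINGULAR.
  x = 4: f_y(4, y) = 3*y**2 - 18*y + 26; no integer root y with |y| ≤ 4.
Only singular point on the grid: (3, 3).
Classify: substitute x = 3 + u, y = 3 + v and expand: f = u**3 - u**2*v - u*v**2 + v**3 + v**2.
No constant or linear terms (consistent with a singular point). Quadratic part: v**2. Cubic part: u**3 - u**2*v - u*v**2 + v**3.
The quadratic part v**2 is a perfect square, so there is a single (double) tangent line v = 0, i.e. y = 3. Restricting the cubic part to that line (v = 0) leaves u**3 ≠ 0, so f is not divisible by v and the branch is v² ≈ -u**3 to lowest order — this is a cusp.
Classification: cusp.


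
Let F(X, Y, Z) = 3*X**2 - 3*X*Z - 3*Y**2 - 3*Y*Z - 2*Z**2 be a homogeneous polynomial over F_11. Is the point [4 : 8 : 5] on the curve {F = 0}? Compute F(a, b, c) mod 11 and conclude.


F(4,8,5) ≡ 0 (mod 11); P is on the curve.

Evaluate F(4, 8, 5) term-by-term (mod 11).
  3*X**2 ↦ 3·16·1·1 = 48
  -3*X*Z ↦ -3·4·1·5 = -60
  -3*Y**2 ↦ -3·1·64·1 = -192
  -3*Y*Z ↦ -3·1·8·5 = -120
  -2*Z**2 ↦ -2·1·1·25 = -50
Sum: F(4, 8, 5) = (48) + (-60) + (-192) + (-120) + (-50) = -374.
Reducing mod 11: -374 ≡ 0 (mod 11).
Since F(a, b, c) ≡ 0 (mod 11), P lies on the curve.


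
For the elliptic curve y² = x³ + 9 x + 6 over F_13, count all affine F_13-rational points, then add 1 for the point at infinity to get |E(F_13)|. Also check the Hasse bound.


Affine points = {(1, 4), (1, 9), (6, 4), (6, 9), (7, 3), (7, 10), (9, 6), (9, 7), (10, 2), (10, 11), (12, 3), (12, 10)}; affine count = 12; |E(F_13)| = 13.

Discriminant check: Δ ∝ 4a³ + 27b² = 4·9³ + 27·6² = 4·729 + 27·36 ≡ 1 (mod 13). Nonzero ⇒ E is nonsingular.
For each x ∈ F_13, compute rhs = x³ + 9·x + 6 mod 13, then count y ∈ F_13 with y² ≡ rhs.
  x = 0: rhs = 6, matching y values: none (0 points).
  x = 1: rhs = 3, matching y values: 4, 9 (2 points).
  x = 2: rhs = 6, matching y values: none (0 points).
  x = 3: rhs = 8, matching y values: none (0 points).
  x = 4: rhs = 2, matching y values: none (0 points).
  x = 5: rhs = 7, matching y values: none (0 points).
  x = 6: rhs = 3, matching y values: 4, 9 (2 points).
  x = 7: rhs = 9, matching y values: 3, 10 (2 points).
  x = 8: rhs = 5, matching y values: none (0 points).
  x = 9: rhs = 10, matching y values: 6, 7 (2 points).
  x = 10: rhs = 4, matching y values: 2, 11 (2 points).
  x = 11: rhs = 6, matching y values: none (0 points).
  x = 12: rhs = 9, matching y values: 3, 10 (2 points).
Total affine count: 12.
Full point count |E(F_13)| = 12 + 1 = 13.
Hasse bound: |13 − (13+1)| = |-1| = 1 ≤ 2√13 ≈ 7.2111 ✓.


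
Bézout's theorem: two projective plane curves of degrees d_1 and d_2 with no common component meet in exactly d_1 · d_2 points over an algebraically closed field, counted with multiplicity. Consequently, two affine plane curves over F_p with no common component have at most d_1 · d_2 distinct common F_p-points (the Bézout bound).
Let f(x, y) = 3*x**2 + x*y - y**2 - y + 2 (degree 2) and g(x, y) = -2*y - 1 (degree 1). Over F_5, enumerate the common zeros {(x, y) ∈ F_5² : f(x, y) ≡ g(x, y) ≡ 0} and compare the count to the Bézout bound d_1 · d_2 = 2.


Common zeros: ∅; count = 0; Bézout bound = 2.

deg(f) = 2, deg(g) = 1, so Bézout bound = 2.
Scan x ∈ F_5. For each x, list the y ∈ F_5 with f(x, y) ≡ 0 and those with g(x, y) ≡ 0 (mod 5); the common zeros in that column are the intersection.
  x = 0: f ≡ 0 at y ∈ {1, 3}; g ≡ 0 at y ∈ {2}; common: ∅.
  x = 1: f ≡ 0 at y ∈ {0}; g ≡ 0 at y ∈ {2}; common: ∅.
  x = 2: f ≡ 0 at y ∈ ∅; g ≡ 0 at y ∈ {2}; common: ∅.
  x = 3: f ≡ 0 at y ∈ {1}; g ≡ 0 at y ∈ {2}; common: ∅.
  x = 4: f ≡ 0 at y ∈ {0, 3}; g ≡ 0 at y ∈ {2}; common: ∅.
Collecting: common zeros = ∅, so the count is 0.
Comparison with the Bézout bound: 0 ≤ 2 = deg(f)·deg(g), as expected for curves with no common component (the affine F_5-count falls short of the bound because intersections may lie at infinity, over extension fields, or carry multiplicity).


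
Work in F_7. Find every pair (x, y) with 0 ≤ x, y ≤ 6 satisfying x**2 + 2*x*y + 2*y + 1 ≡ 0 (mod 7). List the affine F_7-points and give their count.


Affine F_7-points: {(0, 3), (1, 3), (2, 5), (3, 4), (4, 6), (5, 6)}; count = 6.

For each of the 49 pairs (x, y) ∈ F_7², evaluate f(x, y) mod 7. Record the zeros.
  x = 0: [0↦1, 1↦3, 2↦5, 3↦0, 4↦2, 5↦4, 6↦6]  zeros at y ∈ {3}
  x = 1: [0↦2, 1↦6, 2↦3, 3↦0, 4↦4, 5↦1, 6↦5]  zeros at y ∈ {3}
  x = 2: [0↦5, 1↦4, 2↦3, 3↦2, 4↦1, 5↦0, 6↦6]  zeros at y ∈ {5}
  x = 3: [0↦3, 1↦4, 2↦5, 3↦6, 4↦0, 5↦1, 6↦2]  zeros at y ∈ {4}
  x = 4: [0↦3, 1↦6, 2↦2, 3↦5, 4↦1, 5↦4, 6↦0]  zeros at y ∈ {6}
  x = 5: [0↦5, 1↦3, 2↦1, 3↦6, 4↦4, 5↦2, 6↦0]  zeros at y ∈ {6}
  x = 6: [0↦2, 1↦2, 2↦2, 3↦2, 4↦2, 5↦2, 6↦2]  zeros at y ∈ ∅
Collecting zeros: affine points = {(0, 3), (1, 3), (2, 5), (3, 4), (4, 6), (5, 6)}.
Total count |C(F_7)_aff| = 6.


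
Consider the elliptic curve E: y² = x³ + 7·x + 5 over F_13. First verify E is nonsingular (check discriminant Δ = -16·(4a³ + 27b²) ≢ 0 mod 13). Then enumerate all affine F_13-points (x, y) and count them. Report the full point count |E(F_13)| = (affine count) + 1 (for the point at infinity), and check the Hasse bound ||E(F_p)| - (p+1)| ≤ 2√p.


Affine points = {(1, 0), (2, 1), (2, 12), (3, 1), (3, 12), (5, 3), (5, 10), (6, 4), (6, 9), (8, 1), (8, 12), (9, 2), (9, 11), (10, 3), (10, 10), (11, 3), (11, 10), (12, 6), (12, 7)}; affine count = 19; |E(F_13)| = 20.

Discriminant check: Δ ∝ 4a³ + 27b² = 4·7³ + 27·5² = 4·343 + 27·25 ≡ 6 (mod 13). Nonzero ⇒ E is nonsingular.
For each x ∈ F_13, compute rhs = x³ + 7·x + 5 mod 13, then count y ∈ F_13 with y² ≡ rhs.
  x = 0: rhs = 5, matching y values: none (0 points).
  x = 1: rhs = 0, matching y values: 0 (1 points).
  x = 2: rhs = 1, matching y values: 1, 12 (2 points).
  x = 3: rhs = 1, matching y values: 1, 12 (2 points).
  x = 4: rhs = 6, matching y values: none (0 points).
  x = 5: rhs = 9, matching y values: 3, 10 (2 points).
  x = 6: rhs = 3, matching y values: 4, 9 (2 points).
  x = 7: rhs = 7, matching y values: none (0 points).
  x = 8: rhs = 1, matching y values: 1, 12 (2 points).
  x = 9: rhs = 4, matching y values: 2, 11 (2 points).
  x = 10: rhs = 9, matching y values: 3, 10 (2 points).
  x = 11: rhs = 9, matching y values: 3, 10 (2 points).
  x = 12: rhs = 10, matching y values: 6, 7 (2 points).
Total affine count: 19.
Full point count |E(F_13)| = 19 + 1 = 20.
Hasse bound: |20 − (13+1)| = |6| = 6 ≤ 2√13 ≈ 7.2111 ✓.


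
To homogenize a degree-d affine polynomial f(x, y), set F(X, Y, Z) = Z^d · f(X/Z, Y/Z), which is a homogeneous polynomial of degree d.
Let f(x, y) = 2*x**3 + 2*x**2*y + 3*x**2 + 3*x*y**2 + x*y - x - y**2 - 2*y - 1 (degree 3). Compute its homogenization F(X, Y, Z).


F(X, Y, Z) = 2*X**3 + 2*X**2*Y + 3*X**2*Z + 3*X*Y**2 + X*Y*Z - X*Z**2 - Y**2*Z - 2*Y*Z**2 - Z**3

deg(f) = 3.
Substitute x = X/Z, y = Y/Z into f, then multiply by Z^3.
  monomial 2·x^3·y^0 ↦ 2·X^3·Y^0·Z^0.
  monomial 2·x^2·y^1 ↦ 2·X^2·Y^1·Z^0.
  monomial 3·x^2·y^0 ↦ 3·X^2·Y^0·Z^1.
  monomial 3·x^1·y^2 ↦ 3·X^1·Y^2·Z^0.
  monomial 1·x^1·y^1 ↦ 1·X^1·Y^1·Z^1.
  monomial -1·x^1·y^0 ↦ -1·X^1·Y^0·Z^2.
  monomial -1·x^0·y^2 ↦ -1·X^0·Y^2·Z^1.
  monomial -2·x^0·y^1 ↦ -2·X^0·Y^1·Z^2.
  monomial -1·x^0·y^0 ↦ -1·X^0·Y^0·Z^3.
Collecting: F(X, Y, Z) = 2*X**3 + 2*X**2*Y + 3*X**2*Z + 3*X*Y**2 + X*Y*Z - X*Z**2 - Y**2*Z - 2*Y*Z**2 - Z**3.


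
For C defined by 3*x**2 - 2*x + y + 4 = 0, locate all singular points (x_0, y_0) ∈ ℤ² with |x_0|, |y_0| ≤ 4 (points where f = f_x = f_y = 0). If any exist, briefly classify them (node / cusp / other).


No singular points in the scanned grid; C is smooth there.

Compute partial derivatives:
  f_x = 6*x - 2.
  f_y = 1.
f_y = 1 is a nonzero constant, so f_y never vanishes: no point (x, y) can satisfy f = f_x = f_y = 0. In particular no (x, y) ∈ {−4, ..., 4}² is singular; the curve is smooth.


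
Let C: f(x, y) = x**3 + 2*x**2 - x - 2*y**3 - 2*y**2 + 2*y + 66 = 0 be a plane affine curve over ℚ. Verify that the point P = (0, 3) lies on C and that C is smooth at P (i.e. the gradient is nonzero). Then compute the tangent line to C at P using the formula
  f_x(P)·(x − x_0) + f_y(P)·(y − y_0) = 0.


Tangent line at P: -x - 64*y + 192 = 0.

Step 1: f(0, 3) = 0, so P lies on C.
Step 2: partial derivatives
  f_x(x, y) = 3*x**2 + 4*x - 1, f_y(x, y) = -6*y**2 - 4*y + 2.
  f_x(P) = -1, f_y(P) = -64 (gradient nonzero, so P is smooth).
Step 3: tangent line at P: -1·(x − 0) + -64·(y − 3) = 0.
Expanding: -x - 64*y + 192 = 0.


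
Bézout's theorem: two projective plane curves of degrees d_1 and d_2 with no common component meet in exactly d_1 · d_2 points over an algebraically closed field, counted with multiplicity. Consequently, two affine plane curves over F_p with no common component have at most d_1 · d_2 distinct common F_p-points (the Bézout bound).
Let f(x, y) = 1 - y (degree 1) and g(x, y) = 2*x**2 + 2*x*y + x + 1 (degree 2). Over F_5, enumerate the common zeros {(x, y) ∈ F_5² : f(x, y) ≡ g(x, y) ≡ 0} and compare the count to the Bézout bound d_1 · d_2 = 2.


Common zeros: {(2, 1), (4, 1)}; count = 2; Bézout bound = 2.

deg(f) = 1, deg(g) = 2, so Bézout bound = 2.
Scan x ∈ F_5. For each x, list the y ∈ F_5 with f(x, y) ≡ 0 and those with g(x, y) ≡ 0 (mod 5); the common zeros in that column are the intersection.
  x = 0: f ≡ 0 at y ∈ {1}; g ≡ 0 at y ∈ ∅; common: ∅.
  x = 1: f ≡ 0 at y ∈ {1}; g ≡ 0 at y ∈ {3}; common: ∅.
  x = 2: f ≡ 0 at y ∈ {1}; g ≡ 0 at y ∈ {1}; common: {1}.
  x = 3: f ≡ 0 at y ∈ {1}; g ≡ 0 at y ∈ {3}; common: ∅.
  x = 4: f ≡ 0 at y ∈ {1}; g ≡ 0 at y ∈ {1}; common: {1}.
Collecting: common zeros = {(2, 1), (4, 1)}, so the count is 2.
Comparison with the Bézout bound: 2 ≤ 2 = deg(f)·deg(g), as expected for curves with no common component (the bound is attained).


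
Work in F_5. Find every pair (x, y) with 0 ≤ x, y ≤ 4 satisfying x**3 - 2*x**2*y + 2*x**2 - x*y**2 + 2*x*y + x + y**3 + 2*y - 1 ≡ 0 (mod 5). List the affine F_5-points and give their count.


Affine F_5-points: {(1, 1), (2, 3), (3, 1)}; count = 3.

For each of the 25 pairs (x, y) ∈ F_5², evaluate f(x, y) mod 5. Record the zeros.
  x = 0: [0↦4, 1↦2, 2↦1, 3↦2, 4↦1]  zeros at y ∈ ∅
  x = 1: [0↦3, 1↦0, 2↦1, 3↦2, 4↦4]  zeros at y ∈ {1}
  x = 2: [0↦2, 1↦4, 2↦3, 3↦0, 4↦1]  zeros at y ∈ {3}
  x = 3: [0↦2, 1↦0, 2↦3, 3↦2, 4↦3]  zeros at y ∈ {1}
  x = 4: [0↦4, 1↦4, 2↦2, 3↦4, 4↦1]  zeros at y ∈ ∅
Collecting zeros: affine points = {(1, 1), (2, 3), (3, 1)}.
Total count |C(F_5)_aff| = 3.


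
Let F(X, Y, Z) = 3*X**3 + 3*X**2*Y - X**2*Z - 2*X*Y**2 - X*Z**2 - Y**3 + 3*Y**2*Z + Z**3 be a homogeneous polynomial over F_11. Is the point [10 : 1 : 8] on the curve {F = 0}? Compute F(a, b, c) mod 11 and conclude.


F(10,1,8) ≡ 10 (mod 11); P is NOT on the curve.

Evaluate F(10, 1, 8) term-by-term (mod 11).
  3*X**3 ↦ 3·1000·1·1 = 3000
  3*X**2*Y ↦ 3·100·1·1 = 300
  -X**2*Z ↦ -1·100·1·8 = -800
  -2*X*Y**2 ↦ -2·10·1·1 = -20
  -X*Z**2 ↦ -1·10·1·64 = -640
  -Y**3 ↦ -1·1·1·1 = -1
  3*Y**2*Z ↦ 3·1·1·8 = 24
  Z**3 ↦ 1·1·1·512 = 512
Sum: F(10, 1, 8) = (3000) + (300) + (-800) + (-20) + (-640) + (-1) + (24) + (512) = 2375.
Reducing mod 11: 2375 ≡ 10 (mod 11).
Since F(a, b, c) ≡ 10 ≠ 0 (mod 11), P does NOT lie on the curve.


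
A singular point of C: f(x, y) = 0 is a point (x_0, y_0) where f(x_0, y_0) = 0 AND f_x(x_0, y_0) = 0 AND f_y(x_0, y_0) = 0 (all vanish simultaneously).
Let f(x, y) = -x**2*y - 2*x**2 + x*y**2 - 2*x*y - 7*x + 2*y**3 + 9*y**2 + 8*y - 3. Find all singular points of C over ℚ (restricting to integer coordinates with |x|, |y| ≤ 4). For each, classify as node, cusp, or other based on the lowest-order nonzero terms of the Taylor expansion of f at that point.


Singular points: {(-2, -1)}; classification: node.

Compute partial derivatives:
  f_x = -2*x*y - 4*x + y**2 - 2*y - 7.
  f_y = -x**2 + 2*x*y - 2*x + 6*y**2 + 18*y + 8.
Scan x_0 ∈ {−4, ..., 4}. For each x_0, f_y(x_0, y) is a polynomial in y; find its integer roots y ∈ {−4, ..., 4}, then test f_x and f at those candidates.
  x = -4: f_y(-4, y) = 6*y**2 + 10*y; vanishes at y ∈ {0}. (-4, 0): f_x = 9 ≠ 0.
  x = -3: f_y(-3, y) = 6*y**2 + 12*y + 5; no integer root y with |y| ≤ 4.
  x = -2: f_y(-2, y) = 6*y**2 + 14*y + 8; vanishes at y ∈ {-1}. (-2, -1): f_x = 0, f = 0 — SINGULAR.
  x = -1: f_y(-1, y) = 6*y**2 + 16*y + 9; no integer root y with |y| ≤ 4.
  x = 0: f_y(0, y) = 6*y**2 + 18*y + 8; no integer root y with |y| ≤ 4.
  x = 1: f_y(1, y) = 6*y**2 + 20*y + 5; no integer root y with |y| ≤ 4.
  x = 2: f_y(2, y) = 6*y**2 + 22*y; vanishes at y ∈ {0}. (2, 0): f_x = -15 ≠ 0.
  x = 3: f_y(3, y) = 6*y**2 + 24*y - 7; no integer root y with |y| ≤ 4.
  x = 4: f_y(4, y) = 6*y**2 + 26*y - 16; no integer root y with |y| ≤ 4.
Only singular point on the grid: (-2, -1).
Classify: substitute x = -2 + u, y = -1 + v and expand: f = -u**2*v - u**2 + u*v**2 + 2*v**3 + v**2.
No constant or linear terms (consistent with a singular point). Quadratic part: -u**2 + v**2. Cubic part: -u**2*v + u*v**2 + 2*v**3.
The quadratic part v**2 - u**2 = (v − u)(v + u) splits into two distinct linear factors, so there are two distinct tangent lines y − -1 = ±(x − -2) — this is a node (ordinary double point).
Classification: node.


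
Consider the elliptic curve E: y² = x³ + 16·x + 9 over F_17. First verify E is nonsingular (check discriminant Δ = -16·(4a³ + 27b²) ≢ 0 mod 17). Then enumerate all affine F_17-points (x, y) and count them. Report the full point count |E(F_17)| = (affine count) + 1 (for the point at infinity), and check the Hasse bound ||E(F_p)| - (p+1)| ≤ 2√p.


Affine points = {(0, 3), (0, 14), (1, 3), (1, 14), (2, 7), (2, 10), (3, 4), (3, 13), (4, 1), (4, 16), (6, 7), (6, 10), (9, 7), (9, 10), (10, 8), (10, 9), (12, 5), (12, 12), (13, 0), (14, 6), (14, 11), (16, 3), (16, 14)}; affine count = 23; |E(F_17)| = 24.

Discriminant check: Δ ∝ 4a³ + 27b² = 4·16³ + 27·9² = 4·4096 + 27·81 ≡ 7 (mod 17). Nonzero ⇒ E is nonsingular.
For each x ∈ F_17, compute rhs = x³ + 16·x + 9 mod 17, then count y ∈ F_17 with y² ≡ rhs.
  x = 0: rhs = 9, matching y values: 3, 14 (2 points).
  x = 1: rhs = 9, matching y values: 3, 14 (2 points).
  x = 2: rhs = 15, matching y values: 7, 10 (2 points).
  x = 3: rhs = 16, matching y values: 4, 13 (2 points).
  x = 4: rhs = 1, matching y values: 1, 16 (2 points).
  x = 5: rhs = 10, matching y values: none (0 points).
  x = 6: rhs = 15, matching y values: 7, 10 (2 points).
  x = 7: rhs = 5, matching y values: none (0 points).
  x = 8: rhs = 3, matching y values: none (0 points).
  x = 9: rhs = 15, matching y values: 7, 10 (2 points).
  x = 10: rhs = 13, matching y values: 8, 9 (2 points).
  x = 11: rhs = 3, matching y values: none (0 points).
  x = 12: rhs = 8, matching y values: 5, 12 (2 points).
  x = 13: rhs = 0, matching y values: 0 (1 points).
  x = 14: rhs = 2, matching y values: 6, 11 (2 points).
  x = 15: rhs = 3, matching y values: none (0 points).
  x = 16: rhs = 9, matching y values: 3, 14 (2 points).
Total affine count: 23.
Full point count |E(F_17)| = 23 + 1 = 24.
Hasse bound: |24 − (17+1)| = |6| = 6 ≤ 2√17 ≈ 8.2462 ✓.


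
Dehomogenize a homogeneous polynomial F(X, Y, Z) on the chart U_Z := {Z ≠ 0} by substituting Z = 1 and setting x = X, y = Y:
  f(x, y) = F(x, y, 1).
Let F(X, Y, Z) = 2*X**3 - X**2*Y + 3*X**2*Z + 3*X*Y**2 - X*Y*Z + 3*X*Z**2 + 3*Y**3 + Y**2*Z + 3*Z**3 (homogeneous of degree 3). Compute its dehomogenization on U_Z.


f(x, y) = 2*x**3 - x**2*y + 3*x**2 + 3*x*y**2 - x*y + 3*x + 3*y**3 + y**2 + 3

On U_Z we set Z = 1. Each monomial c·X^i·Y^j·Z^k in F becomes c·x^i·y^j·1^k = c·x^i·y^j.
Substituting Z = 1: F(X, Y, 1) = 2*x**3 - x**2*y + 3*x**2 + 3*x*y**2 - x*y + 3*x + 3*y**3 + y**2 + 3.
Note: deg(f) ≤ deg(F) = 3; strict inequality happens when F is divisible by Z (lost terms).


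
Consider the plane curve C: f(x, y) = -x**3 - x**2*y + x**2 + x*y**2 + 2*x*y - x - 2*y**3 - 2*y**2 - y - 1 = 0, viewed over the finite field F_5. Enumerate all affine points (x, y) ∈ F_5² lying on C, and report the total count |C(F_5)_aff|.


Affine F_5-points: {(0, 4), (1, 1), (1, 3), (2, 1), (2, 2), (3, 4), (4, 4)}; count = 7.

For each of the 25 pairs (x, y) ∈ F_5², evaluate f(x, y) mod 5. Record the zeros.
  x = 0: [0↦4, 1↦4, 2↦3, 3↦4, 4↦0]  zeros at y ∈ {4}
  x = 1: [0↦3, 1↦0, 2↦3, 3↦0, 4↦4]  zeros at y ∈ {1, 3}
  x = 2: [0↦3, 1↦0, 2↦0, 3↦1, 4↦1]  zeros at y ∈ {1, 2}
  x = 3: [0↦3, 1↦3, 2↦3, 3↦1, 4↦0]  zeros at y ∈ {4}
  x = 4: [0↦2, 1↦3, 2↦1, 3↦4, 4↦0]  zeros at y ∈ {4}
Collecting zeros: affine points = {(0, 4), (1, 1), (1, 3), (2, 1), (2, 2), (3, 4), (4, 4)}.
Total count |C(F_5)_aff| = 7.


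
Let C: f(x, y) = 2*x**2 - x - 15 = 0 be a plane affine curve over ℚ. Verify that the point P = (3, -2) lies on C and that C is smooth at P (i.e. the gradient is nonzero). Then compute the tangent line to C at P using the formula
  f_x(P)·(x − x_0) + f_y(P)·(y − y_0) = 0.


Tangent line at P: 11*x - 33 = 0.

Step 1: f(3, -2) = 0, so P lies on C.
Step 2: partial derivatives
  f_x(x, y) = 4*x - 1, f_y(x, y) = 0.
  f_x(P) = 11, f_y(P) = 0 (gradient nonzero, so P is smooth).
Step 3: tangent line at P: 11·(x − 3) + 0·(y − -2) = 0.
Expanding: 11*x - 33 = 0.


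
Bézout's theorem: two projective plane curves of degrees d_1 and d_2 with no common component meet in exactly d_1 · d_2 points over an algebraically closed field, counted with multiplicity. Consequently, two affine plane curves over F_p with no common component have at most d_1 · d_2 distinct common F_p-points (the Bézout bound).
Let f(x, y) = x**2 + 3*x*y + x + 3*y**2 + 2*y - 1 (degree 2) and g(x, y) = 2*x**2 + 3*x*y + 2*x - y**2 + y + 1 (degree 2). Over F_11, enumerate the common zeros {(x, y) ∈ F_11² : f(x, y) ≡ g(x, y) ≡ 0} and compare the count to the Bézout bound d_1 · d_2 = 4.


Common zeros: {(0, 4)}; count = 1; Bézout bound = 4.

deg(f) = 2, deg(g) = 2, so Bézout bound = 4.
Scan x ∈ F_11. For each x, list the y ∈ F_11 with f(x, y) ≡ 0 and those with g(x, y) ≡ 0 (mod 11); the common zeros in that column are the intersection.
  x = 0: f ≡ 0 at y ∈ {4, 10}; g ≡ 0 at y ∈ {4, 8}; common: {4}.
  x = 1: f ≡ 0 at y ∈ ∅; g ≡ 0 at y ∈ {5, 10}; common: ∅.
  x = 2: f ≡ 0 at y ∈ {2, 10}; g ≡ 0 at y ∈ ∅; common: ∅.
  x = 3: f ≡ 0 at y ∈ {0}; g ≡ 0 at y ∈ ∅; common: ∅.
  x = 4: f ≡ 0 at y ∈ {3, 7}; g ≡ 0 at y ∈ {4, 9}; common: ∅.
  x = 5: f ≡ 0 at y ∈ ∅; g ≡ 0 at y ∈ {6, 10}; common: ∅.
  x = 6: f ≡ 0 at y ∈ ∅; g ≡ 0 at y ∈ ∅; common: ∅.
  x = 7: f ≡ 0 at y ∈ {0, 7}; g ≡ 0 at y ∈ {5, 6}; common: ∅.
  x = 8: f ≡ 0 at y ∈ {3}; g ≡ 0 at y ∈ ∅; common: ∅.
  x = 9: f ≡ 0 at y ∈ {1, 4}; g ≡ 0 at y ∈ {8, 9}; common: ∅.
  x = 10: f ≡ 0 at y ∈ ∅; g ≡ 0 at y ∈ ∅; common: ∅.
Collecting: common zeros = {(0, 4)}, so the count is 1.
Comparison with the Bézout bound: 1 ≤ 4 = deg(f)·deg(g), as expected for curves with no common component (the affine F_11-count falls short of the bound because intersections may lie at infinity, over extension fields, or carry multiplicity).


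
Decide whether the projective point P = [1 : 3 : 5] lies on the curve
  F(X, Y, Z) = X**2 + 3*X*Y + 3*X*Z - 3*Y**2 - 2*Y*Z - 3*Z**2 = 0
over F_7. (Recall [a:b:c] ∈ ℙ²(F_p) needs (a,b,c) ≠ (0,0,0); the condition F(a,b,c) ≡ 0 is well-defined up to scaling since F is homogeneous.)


F(1,3,5) ≡ 5 (mod 7); P is NOT on the curve.

Evaluate F(1, 3, 5) term-by-term (mod 7).
  X**2 ↦ 1·1·1·1 = 1
  3*X*Y ↦ 3·1·3·1 = 9
  3*X*Z ↦ 3·1·1·5 = 15
  -3*Y**2 ↦ -3·1·9·1 = -27
  -2*Y*Z ↦ -2·1·3·5 = -30
  -3*Z**2 ↦ -3·1·1·25 = -75
Sum: F(1, 3, 5) = (1) + (9) + (15) + (-27) + (-30) + (-75) = -107.
Reducing mod 7: -107 ≡ 5 (mod 7).
Since F(a, b, c) ≡ 5 ≠ 0 (mod 7), P does NOT lie on the curve.


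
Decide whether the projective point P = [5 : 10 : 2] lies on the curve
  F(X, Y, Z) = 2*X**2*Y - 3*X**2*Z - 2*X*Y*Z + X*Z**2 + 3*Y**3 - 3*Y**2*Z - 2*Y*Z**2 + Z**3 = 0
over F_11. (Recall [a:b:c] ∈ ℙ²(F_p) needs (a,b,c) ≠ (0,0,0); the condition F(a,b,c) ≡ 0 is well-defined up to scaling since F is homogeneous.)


F(5,10,2) ≡ 1 (mod 11); P is NOT on the curve.

Evaluate F(5, 10, 2) term-by-term (mod 11).
  2*X**2*Y ↦ 2·25·10·1 = 500
  -3*X**2*Z ↦ -3·25·1·2 = -150
  -2*X*Y*Z ↦ -2·5·10·2 = -200
  X*Z**2 ↦ 1·5·1·4 = 20
  3*Y**3 ↦ 3·1·1000·1 = 3000
  -3*Y**2*Z ↦ -3·1·100·2 = -600
  -2*Y*Z**2 ↦ -2·1·10·4 = -80
  Z**3 ↦ 1·1·1·8 = 8
Sum: F(5, 10, 2) = (500) + (-150) + (-200) + (20) + (3000) + (-600) + (-80) + (8) = 2498.
Reducing mod 11: 2498 ≡ 1 (mod 11).
Since F(a, b, c) ≡ 1 ≠ 0 (mod 11), P does NOT lie on the curve.


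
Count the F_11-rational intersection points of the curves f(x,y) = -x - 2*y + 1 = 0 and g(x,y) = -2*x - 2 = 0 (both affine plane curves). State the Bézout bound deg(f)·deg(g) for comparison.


Common zeros: {(10, 1)}; count = 1; Bézout bound = 1.

deg(f) = 1, deg(g) = 1, so Bézout bound = 1.
Scan x ∈ F_11. For each x, list the y ∈ F_11 with f(x, y) ≡ 0 and those with g(x, y) ≡ 0 (mod 11); the common zeros in that column are the intersection.
  x = 0: f ≡ 0 at y ∈ {6}; g ≡ 0 at y ∈ ∅; common: ∅.
  x = 1: f ≡ 0 at y ∈ {0}; g ≡ 0 at y ∈ ∅; common: ∅.
  x = 2: f ≡ 0 at y ∈ {5}; g ≡ 0 at y ∈ ∅; common: ∅.
  x = 3: f ≡ 0 at y ∈ {10}; g ≡ 0 at y ∈ ∅; common: ∅.
  x = 4: f ≡ 0 at y ∈ {4}; g ≡ 0 at y ∈ ∅; common: ∅.
  x = 5: f ≡ 0 at y ∈ {9}; g ≡ 0 at y ∈ ∅; common: ∅.
  x = 6: f ≡ 0 at y ∈ {3}; g ≡ 0 at y ∈ ∅; common: ∅.
  x = 7: f ≡ 0 at y ∈ {8}; g ≡ 0 at y ∈ ∅; common: ∅.
  x = 8: f ≡ 0 at y ∈ {2}; g ≡ 0 at y ∈ ∅; common: ∅.
  x = 9: f ≡ 0 at y ∈ {7}; g ≡ 0 at y ∈ ∅; common: ∅.
  x = 10: f ≡ 0 at y ∈ {1}; g ≡ 0 at y ∈ {0, 1, 2, 3, 4, 5, 6, 7, 8, 9, 10}; common: {1}.
Collecting: common zeros = {(10, 1)}, so the count is 1.
Comparison with the Bézout bound: 1 ≤ 1 = deg(f)·deg(g), as expected for curves with no common component (the bound is attained).


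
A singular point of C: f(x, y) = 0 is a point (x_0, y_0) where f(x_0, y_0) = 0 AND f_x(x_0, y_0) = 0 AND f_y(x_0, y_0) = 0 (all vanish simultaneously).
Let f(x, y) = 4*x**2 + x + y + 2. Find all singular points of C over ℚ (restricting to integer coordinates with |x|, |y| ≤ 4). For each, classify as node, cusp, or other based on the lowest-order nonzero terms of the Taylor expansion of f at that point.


No singular points in the scanned grid; C is smooth there.

Compute partial derivatives:
  f_x = 8*x + 1.
  f_y = 1.
f_y = 1 is a nonzero constant, so f_y never vanishes: no point (x, y) can satisfy f = f_x = f_y = 0. In particular no (x, y) ∈ {−4, ..., 4}² is singular; the curve is smooth.


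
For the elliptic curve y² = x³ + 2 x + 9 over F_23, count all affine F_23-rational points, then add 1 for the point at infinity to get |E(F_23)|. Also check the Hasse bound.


Affine points = {(0, 3), (0, 20), (1, 9), (1, 14), (4, 9), (4, 14), (5, 11), (5, 12), (8, 10), (8, 13), (12, 6), (12, 17), (13, 1), (13, 22), (18, 9), (18, 14), (19, 11), (19, 12), (22, 11), (22, 12)}; affine count = 20; |E(F_23)| = 21.

Discriminant check: Δ ∝ 4a³ + 27b² = 4·2³ + 27·9² = 4·8 + 27·81 ≡ 11 (mod 23). Nonzero ⇒ E is nonsingular.
For each x ∈ F_23, compute rhs = x³ + 2·x + 9 mod 23, then count y ∈ F_23 with y² ≡ rhs.
  x = 0: rhs = 9, matching y values: 3, 20 (2 points).
  x = 1: rhs = 12, matching y values: 9, 14 (2 points).
  x = 2: rhs = 21, matching y values: none (0 points).
  x = 3: rhs = 19, matching y values: none (0 points).
  x = 4: rhs = 12, matching y values: 9, 14 (2 points).
  x = 5: rhs = 6, matching y values: 11, 12 (2 points).
  x = 6: rhs = 7, matching y values: none (0 points).
  x = 7: rhs = 21, matching y values: none (0 points).
  x = 8: rhs = 8, matching y values: 10, 13 (2 points).
  x = 9: rhs = 20, matching y values: none (0 points).
  x = 10: rhs = 17, matching y values: none (0 points).
  x = 11: rhs = 5, matching y values: none (0 points).
  x = 12: rhs = 13, matching y values: 6, 17 (2 points).
  x = 13: rhs = 1, matching y values: 1, 22 (2 points).
  x = 14: rhs = 21, matching y values: none (0 points).
  x = 15: rhs = 10, matching y values: none (0 points).
  x = 16: rhs = 20, matching y values: none (0 points).
  x = 17: rhs = 11, matching y values: none (0 points).
  x = 18: rhs = 12, matching y values: 9, 14 (2 points).
  x = 19: rhs = 6, matching y values: 11, 12 (2 points).
  x = 20: rhs = 22, matching y values: none (0 points).
  x = 21: rhs = 20, matching y values: none (0 points).
  x = 22: rhs = 6, matching y values: 11, 12 (2 points).
Total affine count: 20.
Full point count |E(F_23)| = 20 + 1 = 21.
Hasse bound: |21 − (23+1)| = |-3| = 3 ≤ 2√23 ≈ 9.5917 ✓.


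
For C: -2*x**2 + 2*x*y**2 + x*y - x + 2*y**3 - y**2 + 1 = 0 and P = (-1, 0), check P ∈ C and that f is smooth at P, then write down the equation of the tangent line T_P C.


Tangent line at P: 3*x - y + 3 = 0.

Step 1: f(-1, 0) = 0, so P lies on C.
Step 2: partial derivatives
  f_x(x, y) = -4*x + 2*y**2 + y - 1, f_y(x, y) = 4*x*y + x + 6*y**2 - 2*y.
  f_x(P) = 3, f_y(P) = -1 (gradient nonzero, so P is smooth).
Step 3: tangent line at P: 3·(x − -1) + -1·(y − 0) = 0.
Expanding: 3*x - y + 3 = 0.


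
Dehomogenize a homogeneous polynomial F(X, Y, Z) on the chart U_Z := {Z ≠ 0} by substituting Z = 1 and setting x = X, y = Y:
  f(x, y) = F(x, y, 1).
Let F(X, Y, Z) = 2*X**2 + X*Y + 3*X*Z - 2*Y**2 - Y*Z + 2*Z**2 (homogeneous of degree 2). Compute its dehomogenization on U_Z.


f(x, y) = 2*x**2 + x*y + 3*x - 2*y**2 - y + 2

On U_Z we set Z = 1. Each monomial c·X^i·Y^j·Z^k in F becomes c·x^i·y^j·1^k = c·x^i·y^j.
Substituting Z = 1: F(X, Y, 1) = 2*x**2 + x*y + 3*x - 2*y**2 - y + 2.
Note: deg(f) ≤ deg(F) = 2; strict inequality happens when F is divisible by Z (lost terms).


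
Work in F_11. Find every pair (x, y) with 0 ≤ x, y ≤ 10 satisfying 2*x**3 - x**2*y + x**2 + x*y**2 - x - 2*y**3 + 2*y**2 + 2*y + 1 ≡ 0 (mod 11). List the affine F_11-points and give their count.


Affine F_11-points: {(2, 9), (3, 5), (3, 7), (4, 2), (4, 3), (4, 9), (5, 1), (8, 7), (8, 10), (9, 9)}; count = 10.

For each of the 121 pairs (x, y) ∈ F_11², evaluate f(x, y) mod 11. Record the zeros.
  x = 0: [0↦1, 1↦3, 2↦8, 3↦4, 4↦1, 5↦9, 6↦5, 7↦10, 8↦1, 9↦10, 10↦3]  zeros at y ∈ ∅
  x = 1: [0↦3, 1↦5, 2↦1, 3↦1, 4↦4, 5↦9, 6↦4, 7↦10, 8↦4, 9↦7, 10↦7]  zeros at y ∈ ∅
  x = 2: [0↦8, 1↦8, 2↦4, 3↦6, 4↦2, 5↦2, 6↦5, 7↦10, 8↦5, 9↦0, 10↦5]  zeros at y ∈ {9}
  x = 3: [0↦6, 1↦2, 2↦7, 3↦9, 4↦7, 5↦0, 6↦9, 7↦0, 8↦5, 9↦1, 10↦9]  zeros at y ∈ {5, 7}
  x = 4: [0↦9, 1↦10, 2↦0, 3↦0, 4↦9, 5↦4, 6↦6, 7↦3, 8↦5, 9↦0, 10↦9]  zeros at y ∈ {2, 3, 9}
  x = 5: [0↦7, 1↦0, 2↦6, 3↦2, 4↦9, 5↦4, 6↦8, 7↦9, 8↦6, 9↦9, 10↦6]  zeros at y ∈ {1}
  x = 6: [0↦1, 1↦6, 2↦4, 3↦5, 4↦8, 5↦1, 6↦5, 7↦8, 8↦9, 9↦7, 10↦1]  zeros at y ∈ ∅
  x = 7: [0↦3, 1↦7, 2↦6, 3↦10, 4↦7, 5↦7, 6↦9, 7↦1, 8↦4, 9↦6, 10↦6]  zeros at y ∈ ∅
  x = 8: [0↦3, 1↦4, 2↦2, 3↦7, 4↦7, 5↦1, 6↦10, 7↦0, 8↦3, 9↦7, 10↦0]  zeros at y ∈ {7, 10}
  x = 9: [0↦2, 1↦9, 2↦4, 3↦8, 4↦9, 5↦6, 6↦9, 7↦6, 8↦7, 9↦0, 10↦6]  zeros at y ∈ {9}
  x = 10: [0↦1, 1↦1, 2↦2, 3↦3, 4↦3, 5↦1, 6↦7, 7↦9, 8↦6, 9↦8, 10↦3]  zeros at y ∈ ∅
Collecting zeros: affine points = {(2, 9), (3, 5), (3, 7), (4, 2), (4, 3), (4, 9), (5, 1), (8, 7), (8, 10), (9, 9)}.
Total count |C(F_11)_aff| = 10.


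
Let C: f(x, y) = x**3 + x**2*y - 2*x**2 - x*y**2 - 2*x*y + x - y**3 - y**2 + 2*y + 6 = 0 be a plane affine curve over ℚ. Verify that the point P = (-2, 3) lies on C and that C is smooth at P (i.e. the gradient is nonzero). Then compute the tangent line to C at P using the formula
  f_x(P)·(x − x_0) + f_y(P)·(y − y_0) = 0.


Tangent line at P: -6*x - 11*y + 21 = 0.

Step 1: f(-2, 3) = 0, so P lies on C.
Step 2: partial derivatives
  f_x(x, y) = 3*x**2 + 2*x*y - 4*x - y**2 - 2*y + 1, f_y(x, y) = x**2 - 2*x*y - 2*x - 3*y**2 - 2*y + 2.
  f_x(P) = -6, f_y(P) = -11 (gradient nonzero, so P is smooth).
Step 3: tangent line at P: -6·(x − -2) + -11·(y − 3) = 0.
Expanding: -6*x - 11*y + 21 = 0.


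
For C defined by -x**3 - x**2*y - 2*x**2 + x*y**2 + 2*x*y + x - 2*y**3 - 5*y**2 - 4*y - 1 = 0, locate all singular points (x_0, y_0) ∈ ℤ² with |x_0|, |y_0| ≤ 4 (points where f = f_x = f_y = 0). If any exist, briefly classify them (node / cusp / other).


Singular points: {(0, -1)}; classification: node.

Compute partial derivatives:
  f_x = -3*x**2 - 2*x*y - 4*x + y**2 + 2*y + 1.
  f_y = -x**2 + 2*x*y + 2*x - 6*y**2 - 10*y - 4.
Scan x_0 ∈ {−4, ..., 4}. For each x_0, f_y(x_0, y) is a polynomial in y; find its integer roots y ∈ {−4, ..., 4}, then test f_x and f at those candidates.
  x = -4: f_y(-4, y) = -6*y**2 - 18*y - 28; no integer root y with |y| ≤ 4.
  x = -3: f_y(-3, y) = -6*y**2 - 16*y - 19; no integer root y with |y| ≤ 4.
  x = -2: f_y(-2, y) = -6*y**2 - 14*y - 12; no integer root y with |y| ≤ 4.
  x = -1: f_y(-1, y) = -6*y**2 - 12*y - 7; no integer root y with |y| ≤ 4.
  x = 0: f_y(0, y) = -6*y**2 - 10*y - 4; vanishes at y ∈ {-1}. (0, -1): f_x = 0, f = 0 — SINGULAR.
  x = 1: f_y(1, y) = -6*y**2 - 8*y - 3; no integer root y with |y| ≤ 4.
  x = 2: f_y(2, y) = -6*y**2 - 6*y - 4; no integer root y with |y| ≤ 4.
  x = 3: f_y(3, y) = -6*y**2 - 4*y - 7; no integer root y with |y| ≤ 4.
  x = 4: f_y(4, y) = -6*y**2 - 2*y - 12; no integer root y with |y| ≤ 4.
Only singular point on the grid: (0, -1).
Classify: substitute x = 0 + u, y = -1 + v and expand: f = -u**3 - u**2*v - u**2 + u*v**2 - 2*v**3 + v**2.
No constant or linear terms (consistent with a singular point). Quadratic part: -u**2 + v**2. Cubic part: -u**3 - u**2*v + u*v**2 - 2*v**3.
The quadratic part v**2 - u**2 = (v − u)(v + u) splits into two distinct linear factors, so there are two distinct tangent lines y − -1 = ±(x − 0) — this is a node (ordinary double point).
Classification: node.


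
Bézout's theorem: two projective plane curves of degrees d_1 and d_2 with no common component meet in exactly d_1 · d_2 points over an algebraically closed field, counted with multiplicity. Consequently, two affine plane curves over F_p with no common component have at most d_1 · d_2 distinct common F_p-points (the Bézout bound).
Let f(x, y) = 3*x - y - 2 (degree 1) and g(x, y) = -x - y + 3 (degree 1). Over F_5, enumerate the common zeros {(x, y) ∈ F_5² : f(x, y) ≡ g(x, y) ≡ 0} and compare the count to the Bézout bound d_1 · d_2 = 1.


Common zeros: {(0, 3)}; count = 1; Bézout bound = 1.

deg(f) = 1, deg(g) = 1, so Bézout bound = 1.
Scan x ∈ F_5. For each x, list the y ∈ F_5 with f(x, y) ≡ 0 and those with g(x, y) ≡ 0 (mod 5); the common zeros in that column are the intersection.
  x = 0: f ≡ 0 at y ∈ {3}; g ≡ 0 at y ∈ {3}; common: {3}.
  x = 1: f ≡ 0 at y ∈ {1}; g ≡ 0 at y ∈ {2}; common: ∅.
  x = 2: f ≡ 0 at y ∈ {4}; g ≡ 0 at y ∈ {1}; common: ∅.
  x = 3: f ≡ 0 at y ∈ {2}; g ≡ 0 at y ∈ {0}; common: ∅.
  x = 4: f ≡ 0 at y ∈ {0}; g ≡ 0 at y ∈ {4}; common: ∅.
Collecting: common zeros = {(0, 3)}, so the count is 1.
Comparison with the Bézout bound: 1 ≤ 1 = deg(f)·deg(g), as expected for curves with no common component (the bound is attained).


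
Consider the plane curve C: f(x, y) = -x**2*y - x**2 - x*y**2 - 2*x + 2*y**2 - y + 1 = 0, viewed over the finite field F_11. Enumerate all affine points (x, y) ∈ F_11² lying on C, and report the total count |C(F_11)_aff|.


Affine F_11-points: {(0, 8), (0, 9), (1, 6), (1, 7), (2, 3), (3, 6), (5, 7), (5, 10), (6, 1), (6, 9), (9, 1), (9, 3)}; count = 12.

For each of the 121 pairs (x, y) ∈ F_11², evaluate f(x, y) mod 11. Record the zeros.
  x = 0: [0↦1, 1↦2, 2↦7, 3↦5, 4↦7, 5↦2, 6↦1, 7↦4, 8↦0, 9↦0, 10↦4]  zeros at y ∈ {8, 9}
  x = 1: [0↦9, 1↦8, 2↦9, 3↦1, 4↦6, 5↦2, 6↦0, 7↦0, 8↦2, 9↦6, 10↦1]  zeros at y ∈ {6, 7}
  x = 2: [0↦4, 1↦10, 2↦5, 3↦0, 4↦6, 5↦1, 6↦7, 7↦2, 8↦8, 9↦3, 10↦9]  zeros at y ∈ {3}
  x = 3: [0↦8, 1↦8, 2↦6, 3↦2, 4↦7, 5↦10, 6↦0, 7↦10, 8↦7, 9↦2, 10↦6]  zeros at y ∈ {6}
  x = 4: [0↦10, 1↦2, 2↦1, 3↦7, 4↦9, 5↦7, 6↦1, 7↦2, 8↦10, 9↦3, 10↦3]  zeros at y ∈ ∅
  x = 5: [0↦10, 1↦3, 2↦1, 3↦4, 4↦1, 5↦3, 6↦10, 7↦0, 8↦6, 9↦6, 10↦0]  zeros at y ∈ {7, 10}
  x = 6: [0↦8, 1↦0, 2↦6, 3↦4, 4↦5, 5↦9, 6↦5, 7↦4, 8↦6, 9↦0, 10↦8]  zeros at y ∈ {1, 9}
  x = 7: [0↦4, 1↦4, 2↦5, 3↦7, 4↦10, 5↦3, 6↦8, 7↦3, 8↦10, 9↦7, 10↦5]  zeros at y ∈ ∅
  x = 8: [0↦9, 1↦4, 2↦9, 3↦2, 4↦5, 5↦7, 6↦8, 7↦8, 8↦7, 9↦5, 10↦2]  zeros at y ∈ ∅
  x = 9: [0↦1, 1↦0, 2↦7, 3↦0, 4↦1, 5↦10, 6↦5, 7↦8, 8↦8, 9↦5, 10↦10]  zeros at y ∈ {1, 3}
  x = 10: [0↦2, 1↦3, 2↦10, 3↦1, 4↦9, 5↦1, 6↦10, 7↦3, 8↦2, 9↦7, 10↦7]  zeros at y ∈ ∅
Collecting zeros: affine points = {(0, 8), (0, 9), (1, 6), (1, 7), (2, 3), (3, 6), (5, 7), (5, 10), (6, 1), (6, 9), (9, 1), (9, 3)}.
Total count |C(F_11)_aff| = 12.


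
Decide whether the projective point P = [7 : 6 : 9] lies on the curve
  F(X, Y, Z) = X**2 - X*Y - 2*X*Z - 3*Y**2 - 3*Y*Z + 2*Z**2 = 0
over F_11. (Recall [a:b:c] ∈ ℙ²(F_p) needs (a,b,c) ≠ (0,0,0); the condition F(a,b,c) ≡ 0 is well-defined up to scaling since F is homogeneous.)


F(7,6,9) ≡ 4 (mod 11); P is NOT on the curve.

Evaluate F(7, 6, 9) term-by-term (mod 11).
  X**2 ↦ 1·49·1·1 = 49
  -X*Y ↦ -1·7·6·1 = -42
  -2*X*Z ↦ -2·7·1·9 = -126
  -3*Y**2 ↦ -3·1·36·1 = -108
  -3*Y*Z ↦ -3·1·6·9 = -162
  2*Z**2 ↦ 2·1·1·81 = 162
Sum: F(7, 6, 9) = (49) + (-42) + (-126) + (-108) + (-162) + (162) = -227.
Reducing mod 11: -227 ≡ 4 (mod 11).
Since F(a, b, c) ≡ 4 ≠ 0 (mod 11), P does NOT lie on the curve.


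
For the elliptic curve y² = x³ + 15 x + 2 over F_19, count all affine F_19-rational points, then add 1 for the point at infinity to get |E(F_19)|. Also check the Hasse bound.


Affine points = {(3, 6), (3, 13), (6, 2), (6, 17), (8, 8), (8, 11), (9, 7), (9, 12), (11, 4), (11, 15), (13, 0), (14, 7), (14, 12), (15, 7), (15, 12), (16, 5), (16, 14), (18, 9), (18, 10)}; affine count = 19; |E(F_19)| = 20.

Discriminant check: Δ ∝ 4a³ + 27b² = 4·15³ + 27·2² = 4·3375 + 27·4 ≡ 4 (mod 19). Nonzero ⇒ E is nonsingular.
For each x ∈ F_19, compute rhs = x³ + 15·x + 2 mod 19, then count y ∈ F_19 with y² ≡ rhs.
  x = 0: rhs = 2, matching y values: none (0 points).
  x = 1: rhs = 18, matching y values: none (0 points).
  x = 2: rhs = 2, matching y values: none (0 points).
  x = 3: rhs = 17, matching y values: 6, 13 (2 points).
  x = 4: rhs = 12, matching y values: none (0 points).
  x = 5: rhs = 12, matching y values: none (0 points).
  x = 6: rhs = 4, matching y values: 2, 17 (2 points).
  x = 7: rhs = 13, matching y values: none (0 points).
  x = 8: rhs = 7, matching y values: 8, 11 (2 points).
  x = 9: rhs = 11, matching y values: 7, 12 (2 points).
  x = 10: rhs = 12, matching y values: none (0 points).
  x = 11: rhs = 16, matching y values: 4, 15 (2 points).
  x = 12: rhs = 10, matching y values: none (0 points).
  x = 13: rhs = 0, matching y values: 0 (1 points).
  x = 14: rhs = 11, matching y values: 7, 12 (2 points).
  x = 15: rhs = 11, matching y values: 7, 12 (2 points).
  x = 16: rhs = 6, matching y values: 5, 14 (2 points).
  x = 17: rhs = 2, matching y values: none (0 points).
  x = 18: rhs = 5, matching y values: 9, 10 (2 points).
Total affine count: 19.
Full point count |E(F_19)| = 19 + 1 = 20.
Hasse bound: |20 − (19+1)| = |0| = 0 ≤ 2√19 ≈ 8.7178 ✓.
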